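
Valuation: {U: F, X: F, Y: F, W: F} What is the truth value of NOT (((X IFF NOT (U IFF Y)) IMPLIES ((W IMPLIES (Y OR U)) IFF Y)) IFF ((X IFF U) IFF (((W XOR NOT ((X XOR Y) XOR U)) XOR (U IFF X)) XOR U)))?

F

U IFF Y = F IFF F = T
NOT (U IFF Y) = NOT T = F
X IFF NOT (U IFF Y) = F IFF F = T
Y OR U = F OR F = F
W IMPLIES (Y OR U) = F IMPLIES F = T
(W IMPLIES (Y OR U)) IFF Y = T IFF F = F
(X IFF NOT (U IFF Y)) IMPLIES ((W IMPLIES (Y OR U)) IFF Y) = T IMPLIES F = F
X IFF U = F IFF F = T
X XOR Y = F XOR F = F
(X XOR Y) XOR U = F XOR F = F
NOT ((X XOR Y) XOR U) = NOT F = T
W XOR NOT ((X XOR Y) XOR U) = F XOR T = T
U IFF X = F IFF F = T
(W XOR NOT ((X XOR Y) XOR U)) XOR (U IFF X) = T XOR T = F
((W XOR NOT ((X XOR Y) XOR U)) XOR (U IFF X)) XOR U = F XOR F = F
(X IFF U) IFF (((W XOR NOT ((X XOR Y) XOR U)) XOR (U IFF X)) XOR U) = T IFF F = F
((X IFF NOT (U IFF Y)) IMPLIES ((W IMPLIES (Y OR U)) IFF Y)) IFF ((X IFF U) IFF (((W XOR NOT ((X XOR Y) XOR U)) XOR (U IFF X)) XOR U)) = F IFF F = T
NOT (((X IFF NOT (U IFF Y)) IMPLIES ((W IMPLIES (Y OR U)) IFF Y)) IFF ((X IFF U) IFF (((W XOR NOT ((X XOR Y) XOR U)) XOR (U IFF X)) XOR U))) = NOT T = F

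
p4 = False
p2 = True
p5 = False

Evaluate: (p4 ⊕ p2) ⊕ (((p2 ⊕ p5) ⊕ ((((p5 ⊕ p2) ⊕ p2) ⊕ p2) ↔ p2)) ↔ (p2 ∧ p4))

False

p4 ⊕ p2 = False ⊕ True = True
p2 ⊕ p5 = True ⊕ False = True
p5 ⊕ p2 = False ⊕ True = True
(p5 ⊕ p2) ⊕ p2 = True ⊕ True = False
((p5 ⊕ p2) ⊕ p2) ⊕ p2 = False ⊕ True = True
(((p5 ⊕ p2) ⊕ p2) ⊕ p2) ↔ p2 = True ↔ True = True
(p2 ⊕ p5) ⊕ ((((p5 ⊕ p2) ⊕ p2) ⊕ p2) ↔ p2) = True ⊕ True = False
p2 ∧ p4 = True ∧ False = False
((p2 ⊕ p5) ⊕ ((((p5 ⊕ p2) ⊕ p2) ⊕ p2) ↔ p2)) ↔ (p2 ∧ p4) = False ↔ False = True
(p4 ⊕ p2) ⊕ (((p2 ⊕ p5) ⊕ ((((p5 ⊕ p2) ⊕ p2) ⊕ p2) ↔ p2)) ↔ (p2 ∧ p4)) = True ⊕ True = False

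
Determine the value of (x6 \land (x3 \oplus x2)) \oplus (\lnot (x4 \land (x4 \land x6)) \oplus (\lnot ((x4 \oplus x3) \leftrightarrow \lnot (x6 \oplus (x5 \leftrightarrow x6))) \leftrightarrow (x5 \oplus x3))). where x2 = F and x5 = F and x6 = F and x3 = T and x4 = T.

T

x3 \oplus x2 = T \oplus F = T
x6 \land (x3 \oplus x2) = F \land T = F
x4 \land x6 = T \land F = F
x4 \land (x4 \land x6) = T \land F = F
\lnot (x4 \land (x4 \land x6)) = \lnot F = T
x4 \oplus x3 = T \oplus T = F
x5 \leftrightarrow x6 = F \leftrightarrow F = T
x6 \oplus (x5 \leftrightarrow x6) = F \oplus T = T
\lnot (x6 \oplus (x5 \leftrightarrow x6)) = \lnot T = F
(x4 \oplus x3) \leftrightarrow \lnot (x6 \oplus (x5 \leftrightarrow x6)) = F \leftrightarrow F = T
\lnot ((x4 \oplus x3) \leftrightarrow \lnot (x6 \oplus (x5 \leftrightarrow x6))) = \lnot T = F
x5 \oplus x3 = F \oplus T = T
\lnot ((x4 \oplus x3) \leftrightarrow \lnot (x6 \oplus (x5 \leftrightarrow x6))) \leftrightarrow (x5 \oplus x3) = F \leftrightarrow T = F
\lnot (x4 \land (x4 \land x6)) \oplus (\lnot ((x4 \oplus x3) \leftrightarrow \lnot (x6 \oplus (x5 \leftrightarrow x6))) \leftrightarrow (x5 \oplus x3)) = T \oplus F = T
(x6 \land (x3 \oplus x2)) \oplus (\lnot (x4 \land (x4 \land x6)) \oplus (\lnot ((x4 \oplus x3) \leftrightarrow \lnot (x6 \oplus (x5 \leftrightarrow x6))) \leftrightarrow (x5 \oplus x3))) = F \oplus T = T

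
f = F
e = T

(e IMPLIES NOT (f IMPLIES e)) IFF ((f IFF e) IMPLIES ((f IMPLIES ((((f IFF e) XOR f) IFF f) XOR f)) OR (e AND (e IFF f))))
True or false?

f IMPLIES e = F IMPLIES T = T
NOT (f IMPLIES e) = NOT T = F
e IMPLIES NOT (f IMPLIES e) = T IMPLIES F = F
f IFF e = F IFF T = F
f IFF e = F IFF T = F
(f IFF e) XOR f = F XOR F = F
((f IFF e) XOR f) IFF f = F IFF F = T
(((f IFF e) XOR f) IFF f) XOR f = T XOR F = T
f IMPLIES ((((f IFF e) XOR f) IFF f) XOR f) = F IMPLIES T = T
e IFF f = T IFF F = F
e AND (e IFF f) = T AND F = F
(f IMPLIES ((((f IFF e) XOR f) IFF f) XOR f)) OR (e AND (e IFF f)) = T OR F = T
(f IFF e) IMPLIES ((f IMPLIES ((((f IFF e) XOR f) IFF f) XOR f)) OR (e AND (e IFF f))) = F IMPLIES T = T
(e IMPLIES NOT (f IMPLIES e)) IFF ((f IFF e) IMPLIES ((f IMPLIES ((((f IFF e) XOR f) IFF f) XOR f)) OR (e AND (e IFF f)))) = F IFF T = F

F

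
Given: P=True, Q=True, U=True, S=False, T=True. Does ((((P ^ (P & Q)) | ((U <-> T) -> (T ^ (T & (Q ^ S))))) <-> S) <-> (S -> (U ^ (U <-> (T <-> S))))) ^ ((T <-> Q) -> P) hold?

P & Q = True & True = True
P ^ (P & Q) = True ^ True = False
U <-> T = True <-> True = True
Q ^ S = True ^ False = True
T & (Q ^ S) = True & True = True
T ^ (T & (Q ^ S)) = True ^ True = False
(U <-> T) -> (T ^ (T & (Q ^ S))) = True -> False = False
(P ^ (P & Q)) | ((U <-> T) -> (T ^ (T & (Q ^ S)))) = False | False = False
((P ^ (P & Q)) | ((U <-> T) -> (T ^ (T & (Q ^ S))))) <-> S = False <-> False = True
T <-> S = True <-> False = False
U <-> (T <-> S) = True <-> False = False
U ^ (U <-> (T <-> S)) = True ^ False = True
S -> (U ^ (U <-> (T <-> S))) = False -> True = True
(((P ^ (P & Q)) | ((U <-> T) -> (T ^ (T & (Q ^ S))))) <-> S) <-> (S -> (U ^ (U <-> (T <-> S)))) = True <-> True = True
T <-> Q = True <-> True = True
(T <-> Q) -> P = True -> True = True
((((P ^ (P & Q)) | ((U <-> T) -> (T ^ (T & (Q ^ S))))) <-> S) <-> (S -> (U ^ (U <-> (T <-> S))))) ^ ((T <-> Q) -> P) = True ^ True = False

False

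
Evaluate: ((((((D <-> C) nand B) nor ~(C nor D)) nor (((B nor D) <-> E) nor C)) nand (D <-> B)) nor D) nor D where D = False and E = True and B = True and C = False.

D <-> C = False <-> False = True
(D <-> C) nand B = True nand True = False
C nor D = False nor False = True
~(C nor D) = ~True = False
((D <-> C) nand B) nor ~(C nor D) = False nor False = True
B nor D = True nor False = False
(B nor D) <-> E = False <-> True = False
((B nor D) <-> E) nor C = False nor False = True
(((D <-> C) nand B) nor ~(C nor D)) nor (((B nor D) <-> E) nor C) = True nor True = False
D <-> B = False <-> True = False
((((D <-> C) nand B) nor ~(C nor D)) nor (((B nor D) <-> E) nor C)) nand (D <-> B) = False nand False = True
(((((D <-> C) nand B) nor ~(C nor D)) nor (((B nor D) <-> E) nor C)) nand (D <-> B)) nor D = True nor False = False
((((((D <-> C) nand B) nor ~(C nor D)) nor (((B nor D) <-> E) nor C)) nand (D <-> B)) nor D) nor D = False nor False = True

True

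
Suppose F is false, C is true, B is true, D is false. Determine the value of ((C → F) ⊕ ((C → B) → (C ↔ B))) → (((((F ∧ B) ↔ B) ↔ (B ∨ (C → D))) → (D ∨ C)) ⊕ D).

True

C → F = True → False = False
C → B = True → True = True
C ↔ B = True ↔ True = True
(C → B) → (C ↔ B) = True → True = True
(C → F) ⊕ ((C → B) → (C ↔ B)) = False ⊕ True = True
F ∧ B = False ∧ True = False
(F ∧ B) ↔ B = False ↔ True = False
C → D = True → False = False
B ∨ (C → D) = True ∨ False = True
((F ∧ B) ↔ B) ↔ (B ∨ (C → D)) = False ↔ True = False
D ∨ C = False ∨ True = True
(((F ∧ B) ↔ B) ↔ (B ∨ (C → D))) → (D ∨ C) = False → True = True
((((F ∧ B) ↔ B) ↔ (B ∨ (C → D))) → (D ∨ C)) ⊕ D = True ⊕ False = True
((C → F) ⊕ ((C → B) → (C ↔ B))) → (((((F ∧ B) ↔ B) ↔ (B ∨ (C → D))) → (D ∨ C)) ⊕ D) = True → True = True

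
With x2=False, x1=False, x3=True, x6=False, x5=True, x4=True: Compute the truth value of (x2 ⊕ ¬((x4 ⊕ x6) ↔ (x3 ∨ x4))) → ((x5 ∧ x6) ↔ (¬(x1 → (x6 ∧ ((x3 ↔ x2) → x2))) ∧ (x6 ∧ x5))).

True

Substituting x2=False, x1=False, x3=True, x6=False, x5=True, x4=True:
x4 ⊕ x6 = True ⊕ False = True
x3 ∨ x4 = True ∨ True = True
(x4 ⊕ x6) ↔ (x3 ∨ x4) = True ↔ True = True
¬((x4 ⊕ x6) ↔ (x3 ∨ x4)) = ¬True = False
x2 ⊕ ¬((x4 ⊕ x6) ↔ (x3 ∨ x4)) = False ⊕ False = False
x5 ∧ x6 = True ∧ False = False
x3 ↔ x2 = True ↔ False = False
(x3 ↔ x2) → x2 = False → False = True
x6 ∧ ((x3 ↔ x2) → x2) = False ∧ True = False
x1 → (x6 ∧ ((x3 ↔ x2) → x2)) = False → False = True
¬(x1 → (x6 ∧ ((x3 ↔ x2) → x2))) = ¬True = False
x6 ∧ x5 = False ∧ True = False
¬(x1 → (x6 ∧ ((x3 ↔ x2) → x2))) ∧ (x6 ∧ x5) = False ∧ False = False
(x5 ∧ x6) ↔ (¬(x1 → (x6 ∧ ((x3 ↔ x2) → x2))) ∧ (x6 ∧ x5)) = False ↔ False = True
(x2 ⊕ ¬((x4 ⊕ x6) ↔ (x3 ∨ x4))) → ((x5 ∧ x6) ↔ (¬(x1 → (x6 ∧ ((x3 ↔ x2) → x2))) ∧ (x6 ∧ x5))) = False → True = True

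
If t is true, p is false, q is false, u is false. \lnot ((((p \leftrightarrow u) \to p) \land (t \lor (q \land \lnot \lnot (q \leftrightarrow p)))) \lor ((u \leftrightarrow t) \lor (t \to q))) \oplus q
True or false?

\text{True}

Substituting t=\text{True}, p=\text{False}, q=\text{False}, u=\text{False}:
p \leftrightarrow u = \text{False} \leftrightarrow \text{False} = \text{True}
(p \leftrightarrow u) \to p = \text{True} \to \text{False} = \text{False}
q \leftrightarrow p = \text{False} \leftrightarrow \text{False} = \text{True}
\lnot (q \leftrightarrow p) = \lnot \text{True} = \text{False}
\lnot \lnot (q \leftrightarrow p) = \lnot \text{False} = \text{True}
q \land \lnot \lnot (q \leftrightarrow p) = \text{False} \land \text{True} = \text{False}
t \lor (q \land \lnot \lnot (q \leftrightarrow p)) = \text{True} \lor \text{False} = \text{True}
((p \leftrightarrow u) \to p) \land (t \lor (q \land \lnot \lnot (q \leftrightarrow p))) = \text{False} \land \text{True} = \text{False}
u \leftrightarrow t = \text{False} \leftrightarrow \text{True} = \text{False}
t \to q = \text{True} \to \text{False} = \text{False}
(u \leftrightarrow t) \lor (t \to q) = \text{False} \lor \text{False} = \text{False}
(((p \leftrightarrow u) \to p) \land (t \lor (q \land \lnot \lnot (q \leftrightarrow p)))) \lor ((u \leftrightarrow t) \lor (t \to q)) = \text{False} \lor \text{False} = \text{False}
\lnot ((((p \leftrightarrow u) \to p) \land (t \lor (q \land \lnot \lnot (q \leftrightarrow p)))) \lor ((u \leftrightarrow t) \lor (t \to q))) = \lnot \text{False} = \text{True}
\lnot ((((p \leftrightarrow u) \to p) \land (t \lor (q \land \lnot \lnot (q \leftrightarrow p)))) \lor ((u \leftrightarrow t) \lor (t \to q))) \oplus q = \text{True} \oplus \text{False} = \text{True}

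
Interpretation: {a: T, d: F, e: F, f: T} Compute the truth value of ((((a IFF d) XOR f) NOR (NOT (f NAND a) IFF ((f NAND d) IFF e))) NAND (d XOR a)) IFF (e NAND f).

a IFF d = T IFF F = F
(a IFF d) XOR f = F XOR T = T
f NAND a = T NAND T = F
NOT (f NAND a) = NOT F = T
f NAND d = T NAND F = T
(f NAND d) IFF e = T IFF F = F
NOT (f NAND a) IFF ((f NAND d) IFF e) = T IFF F = F
((a IFF d) XOR f) NOR (NOT (f NAND a) IFF ((f NAND d) IFF e)) = T NOR F = F
d XOR a = F XOR T = T
(((a IFF d) XOR f) NOR (NOT (f NAND a) IFF ((f NAND d) IFF e))) NAND (d XOR a) = F NAND T = T
e NAND f = F NAND T = T
((((a IFF d) XOR f) NOR (NOT (f NAND a) IFF ((f NAND d) IFF e))) NAND (d XOR a)) IFF (e NAND f) = T IFF T = T

T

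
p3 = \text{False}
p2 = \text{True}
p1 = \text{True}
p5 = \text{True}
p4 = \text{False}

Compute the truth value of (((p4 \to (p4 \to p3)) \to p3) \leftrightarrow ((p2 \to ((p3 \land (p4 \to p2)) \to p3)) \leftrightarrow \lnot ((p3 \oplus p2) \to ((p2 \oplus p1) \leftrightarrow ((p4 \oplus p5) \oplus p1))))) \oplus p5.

\text{False}

p4 \to p3 = \text{False} \to \text{False} = \text{True}
p4 \to (p4 \to p3) = \text{False} \to \text{True} = \text{True}
(p4 \to (p4 \to p3)) \to p3 = \text{True} \to \text{False} = \text{False}
p4 \to p2 = \text{False} \to \text{True} = \text{True}
p3 \land (p4 \to p2) = \text{False} \land \text{True} = \text{False}
(p3 \land (p4 \to p2)) \to p3 = \text{False} \to \text{False} = \text{True}
p2 \to ((p3 \land (p4 \to p2)) \to p3) = \text{True} \to \text{True} = \text{True}
p3 \oplus p2 = \text{False} \oplus \text{True} = \text{True}
p2 \oplus p1 = \text{True} \oplus \text{True} = \text{False}
p4 \oplus p5 = \text{False} \oplus \text{True} = \text{True}
(p4 \oplus p5) \oplus p1 = \text{True} \oplus \text{True} = \text{False}
(p2 \oplus p1) \leftrightarrow ((p4 \oplus p5) \oplus p1) = \text{False} \leftrightarrow \text{False} = \text{True}
(p3 \oplus p2) \to ((p2 \oplus p1) \leftrightarrow ((p4 \oplus p5) \oplus p1)) = \text{True} \to \text{True} = \text{True}
\lnot ((p3 \oplus p2) \to ((p2 \oplus p1) \leftrightarrow ((p4 \oplus p5) \oplus p1))) = \lnot \text{True} = \text{False}
(p2 \to ((p3 \land (p4 \to p2)) \to p3)) \leftrightarrow \lnot ((p3 \oplus p2) \to ((p2 \oplus p1) \leftrightarrow ((p4 \oplus p5) \oplus p1))) = \text{True} \leftrightarrow \text{False} = \text{False}
((p4 \to (p4 \to p3)) \to p3) \leftrightarrow ((p2 \to ((p3 \land (p4 \to p2)) \to p3)) \leftrightarrow \lnot ((p3 \oplus p2) \to ((p2 \oplus p1) \leftrightarrow ((p4 \oplus p5) \oplus p1)))) = \text{False} \leftrightarrow \text{False} = \text{True}
(((p4 \to (p4 \to p3)) \to p3) \leftrightarrow ((p2 \to ((p3 \land (p4 \to p2)) \to p3)) \leftrightarrow \lnot ((p3 \oplus p2) \to ((p2 \oplus p1) \leftrightarrow ((p4 \oplus p5) \oplus p1))))) \oplus p5 = \text{True} \oplus \text{True} = \text{False}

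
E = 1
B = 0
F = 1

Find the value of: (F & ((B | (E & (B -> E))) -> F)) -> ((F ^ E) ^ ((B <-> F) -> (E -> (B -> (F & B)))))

1

B -> E = 0 -> 1 = 1
E & (B -> E) = 1 & 1 = 1
B | (E & (B -> E)) = 0 | 1 = 1
(B | (E & (B -> E))) -> F = 1 -> 1 = 1
F & ((B | (E & (B -> E))) -> F) = 1 & 1 = 1
F ^ E = 1 ^ 1 = 0
B <-> F = 0 <-> 1 = 0
F & B = 1 & 0 = 0
B -> (F & B) = 0 -> 0 = 1
E -> (B -> (F & B)) = 1 -> 1 = 1
(B <-> F) -> (E -> (B -> (F & B))) = 0 -> 1 = 1
(F ^ E) ^ ((B <-> F) -> (E -> (B -> (F & B)))) = 0 ^ 1 = 1
(F & ((B | (E & (B -> E))) -> F)) -> ((F ^ E) ^ ((B <-> F) -> (E -> (B -> (F & B))))) = 1 -> 1 = 1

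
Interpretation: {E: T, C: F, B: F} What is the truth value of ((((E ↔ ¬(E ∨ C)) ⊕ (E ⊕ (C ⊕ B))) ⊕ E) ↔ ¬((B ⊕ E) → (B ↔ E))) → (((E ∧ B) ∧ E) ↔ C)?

T

E ∨ C = T ∨ F = T
¬(E ∨ C) = ¬T = F
E ↔ ¬(E ∨ C) = T ↔ F = F
C ⊕ B = F ⊕ F = F
E ⊕ (C ⊕ B) = T ⊕ F = T
(E ↔ ¬(E ∨ C)) ⊕ (E ⊕ (C ⊕ B)) = F ⊕ T = T
((E ↔ ¬(E ∨ C)) ⊕ (E ⊕ (C ⊕ B))) ⊕ E = T ⊕ T = F
B ⊕ E = F ⊕ T = T
B ↔ E = F ↔ T = F
(B ⊕ E) → (B ↔ E) = T → F = F
¬((B ⊕ E) → (B ↔ E)) = ¬F = T
(((E ↔ ¬(E ∨ C)) ⊕ (E ⊕ (C ⊕ B))) ⊕ E) ↔ ¬((B ⊕ E) → (B ↔ E)) = F ↔ T = F
E ∧ B = T ∧ F = F
(E ∧ B) ∧ E = F ∧ T = F
((E ∧ B) ∧ E) ↔ C = F ↔ F = T
((((E ↔ ¬(E ∨ C)) ⊕ (E ⊕ (C ⊕ B))) ⊕ E) ↔ ¬((B ⊕ E) → (B ↔ E))) → (((E ∧ B) ∧ E) ↔ C) = F → T = T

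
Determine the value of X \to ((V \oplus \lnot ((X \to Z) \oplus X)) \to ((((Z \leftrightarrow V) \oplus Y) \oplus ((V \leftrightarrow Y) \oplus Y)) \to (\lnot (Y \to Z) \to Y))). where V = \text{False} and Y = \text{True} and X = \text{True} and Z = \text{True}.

\text{True}

X \to Z = \text{True} \to \text{True} = \text{True}
(X \to Z) \oplus X = \text{True} \oplus \text{True} = \text{False}
\lnot ((X \to Z) \oplus X) = \lnot \text{False} = \text{True}
V \oplus \lnot ((X \to Z) \oplus X) = \text{False} \oplus \text{True} = \text{True}
Z \leftrightarrow V = \text{True} \leftrightarrow \text{False} = \text{False}
(Z \leftrightarrow V) \oplus Y = \text{False} \oplus \text{True} = \text{True}
V \leftrightarrow Y = \text{False} \leftrightarrow \text{True} = \text{False}
(V \leftrightarrow Y) \oplus Y = \text{False} \oplus \text{True} = \text{True}
((Z \leftrightarrow V) \oplus Y) \oplus ((V \leftrightarrow Y) \oplus Y) = \text{True} \oplus \text{True} = \text{False}
Y \to Z = \text{True} \to \text{True} = \text{True}
\lnot (Y \to Z) = \lnot \text{True} = \text{False}
\lnot (Y \to Z) \to Y = \text{False} \to \text{True} = \text{True}
(((Z \leftrightarrow V) \oplus Y) \oplus ((V \leftrightarrow Y) \oplus Y)) \to (\lnot (Y \to Z) \to Y) = \text{False} \to \text{True} = \text{True}
(V \oplus \lnot ((X \to Z) \oplus X)) \to ((((Z \leftrightarrow V) \oplus Y) \oplus ((V \leftrightarrow Y) \oplus Y)) \to (\lnot (Y \to Z) \to Y)) = \text{True} \to \text{True} = \text{True}
X \to ((V \oplus \lnot ((X \to Z) \oplus X)) \to ((((Z \leftrightarrow V) \oplus Y) \oplus ((V \leftrightarrow Y) \oplus Y)) \to (\lnot (Y \to Z) \to Y))) = \text{True} \to \text{True} = \text{True}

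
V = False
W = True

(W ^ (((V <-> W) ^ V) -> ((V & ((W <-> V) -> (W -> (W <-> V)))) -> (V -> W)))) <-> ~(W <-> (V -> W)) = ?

True

V <-> W = False <-> True = False
(V <-> W) ^ V = False ^ False = False
W <-> V = True <-> False = False
W <-> V = True <-> False = False
W -> (W <-> V) = True -> False = False
(W <-> V) -> (W -> (W <-> V)) = False -> False = True
V & ((W <-> V) -> (W -> (W <-> V))) = False & True = False
V -> W = False -> True = True
(V & ((W <-> V) -> (W -> (W <-> V)))) -> (V -> W) = False -> True = True
((V <-> W) ^ V) -> ((V & ((W <-> V) -> (W -> (W <-> V)))) -> (V -> W)) = False -> True = True
W ^ (((V <-> W) ^ V) -> ((V & ((W <-> V) -> (W -> (W <-> V)))) -> (V -> W))) = True ^ True = False
V -> W = False -> True = True
W <-> (V -> W) = True <-> True = True
~(W <-> (V -> W)) = ~True = False
(W ^ (((V <-> W) ^ V) -> ((V & ((W <-> V) -> (W -> (W <-> V)))) -> (V -> W)))) <-> ~(W <-> (V -> W)) = False <-> False = True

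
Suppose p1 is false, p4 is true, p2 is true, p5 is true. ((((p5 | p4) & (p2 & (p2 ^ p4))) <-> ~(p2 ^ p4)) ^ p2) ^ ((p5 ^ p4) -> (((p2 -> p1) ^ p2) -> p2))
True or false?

0

p5 | p4 = 1 | 1 = 1
p2 ^ p4 = 1 ^ 1 = 0
p2 & (p2 ^ p4) = 1 & 0 = 0
(p5 | p4) & (p2 & (p2 ^ p4)) = 1 & 0 = 0
p2 ^ p4 = 1 ^ 1 = 0
~(p2 ^ p4) = ~0 = 1
((p5 | p4) & (p2 & (p2 ^ p4))) <-> ~(p2 ^ p4) = 0 <-> 1 = 0
(((p5 | p4) & (p2 & (p2 ^ p4))) <-> ~(p2 ^ p4)) ^ p2 = 0 ^ 1 = 1
p5 ^ p4 = 1 ^ 1 = 0
p2 -> p1 = 1 -> 0 = 0
(p2 -> p1) ^ p2 = 0 ^ 1 = 1
((p2 -> p1) ^ p2) -> p2 = 1 -> 1 = 1
(p5 ^ p4) -> (((p2 -> p1) ^ p2) -> p2) = 0 -> 1 = 1
((((p5 | p4) & (p2 & (p2 ^ p4))) <-> ~(p2 ^ p4)) ^ p2) ^ ((p5 ^ p4) -> (((p2 -> p1) ^ p2) -> p2)) = 1 ^ 1 = 0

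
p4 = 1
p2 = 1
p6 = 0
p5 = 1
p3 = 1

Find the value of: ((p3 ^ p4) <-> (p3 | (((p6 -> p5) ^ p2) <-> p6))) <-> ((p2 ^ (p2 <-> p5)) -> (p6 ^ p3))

0

p3 ^ p4 = 1 ^ 1 = 0
p6 -> p5 = 0 -> 1 = 1
(p6 -> p5) ^ p2 = 1 ^ 1 = 0
((p6 -> p5) ^ p2) <-> p6 = 0 <-> 0 = 1
p3 | (((p6 -> p5) ^ p2) <-> p6) = 1 | 1 = 1
(p3 ^ p4) <-> (p3 | (((p6 -> p5) ^ p2) <-> p6)) = 0 <-> 1 = 0
p2 <-> p5 = 1 <-> 1 = 1
p2 ^ (p2 <-> p5) = 1 ^ 1 = 0
p6 ^ p3 = 0 ^ 1 = 1
(p2 ^ (p2 <-> p5)) -> (p6 ^ p3) = 0 -> 1 = 1
((p3 ^ p4) <-> (p3 | (((p6 -> p5) ^ p2) <-> p6))) <-> ((p2 ^ (p2 <-> p5)) -> (p6 ^ p3)) = 0 <-> 1 = 0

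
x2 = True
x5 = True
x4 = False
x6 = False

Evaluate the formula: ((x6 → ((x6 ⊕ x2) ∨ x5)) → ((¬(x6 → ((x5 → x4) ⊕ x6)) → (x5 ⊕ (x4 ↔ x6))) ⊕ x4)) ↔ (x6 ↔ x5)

False

Substituting x2=True, x5=True, x4=False, x6=False:
x6 ⊕ x2 = False ⊕ True = True
(x6 ⊕ x2) ∨ x5 = True ∨ True = True
x6 → ((x6 ⊕ x2) ∨ x5) = False → True = True
x5 → x4 = True → False = False
(x5 → x4) ⊕ x6 = False ⊕ False = False
x6 → ((x5 → x4) ⊕ x6) = False → False = True
¬(x6 → ((x5 → x4) ⊕ x6)) = ¬True = False
x4 ↔ x6 = False ↔ False = True
x5 ⊕ (x4 ↔ x6) = True ⊕ True = False
¬(x6 → ((x5 → x4) ⊕ x6)) → (x5 ⊕ (x4 ↔ x6)) = False → False = True
(¬(x6 → ((x5 → x4) ⊕ x6)) → (x5 ⊕ (x4 ↔ x6))) ⊕ x4 = True ⊕ False = True
(x6 → ((x6 ⊕ x2) ∨ x5)) → ((¬(x6 → ((x5 → x4) ⊕ x6)) → (x5 ⊕ (x4 ↔ x6))) ⊕ x4) = True → True = True
x6 ↔ x5 = False ↔ True = False
((x6 → ((x6 ⊕ x2) ∨ x5)) → ((¬(x6 → ((x5 → x4) ⊕ x6)) → (x5 ⊕ (x4 ↔ x6))) ⊕ x4)) ↔ (x6 ↔ x5) = True ↔ False = False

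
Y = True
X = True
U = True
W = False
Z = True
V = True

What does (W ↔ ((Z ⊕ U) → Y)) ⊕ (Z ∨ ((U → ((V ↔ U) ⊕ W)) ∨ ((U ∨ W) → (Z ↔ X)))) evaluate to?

Z ⊕ U = True ⊕ True = False
(Z ⊕ U) → Y = False → True = True
W ↔ ((Z ⊕ U) → Y) = False ↔ True = False
V ↔ U = True ↔ True = True
(V ↔ U) ⊕ W = True ⊕ False = True
U → ((V ↔ U) ⊕ W) = True → True = True
U ∨ W = True ∨ False = True
Z ↔ X = True ↔ True = True
(U ∨ W) → (Z ↔ X) = True → True = True
(U → ((V ↔ U) ⊕ W)) ∨ ((U ∨ W) → (Z ↔ X)) = True ∨ True = True
Z ∨ ((U → ((V ↔ U) ⊕ W)) ∨ ((U ∨ W) → (Z ↔ X))) = True ∨ True = True
(W ↔ ((Z ⊕ U) → Y)) ⊕ (Z ∨ ((U → ((V ↔ U) ⊕ W)) ∨ ((U ∨ W) → (Z ↔ X)))) = False ⊕ True = True

True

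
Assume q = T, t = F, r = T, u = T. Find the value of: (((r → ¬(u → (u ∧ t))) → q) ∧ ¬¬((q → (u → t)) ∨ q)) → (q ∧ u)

u ∧ t = T ∧ F = F
u → (u ∧ t) = T → F = F
¬(u → (u ∧ t)) = ¬F = T
r → ¬(u → (u ∧ t)) = T → T = T
(r → ¬(u → (u ∧ t))) → q = T → T = T
u → t = T → F = F
q → (u → t) = T → F = F
(q → (u → t)) ∨ q = F ∨ T = T
¬((q → (u → t)) ∨ q) = ¬T = F
¬¬((q → (u → t)) ∨ q) = ¬F = T
((r → ¬(u → (u ∧ t))) → q) ∧ ¬¬((q → (u → t)) ∨ q) = T ∧ T = T
q ∧ u = T ∧ T = T
(((r → ¬(u → (u ∧ t))) → q) ∧ ¬¬((q → (u → t)) ∨ q)) → (q ∧ u) = T → T = T

T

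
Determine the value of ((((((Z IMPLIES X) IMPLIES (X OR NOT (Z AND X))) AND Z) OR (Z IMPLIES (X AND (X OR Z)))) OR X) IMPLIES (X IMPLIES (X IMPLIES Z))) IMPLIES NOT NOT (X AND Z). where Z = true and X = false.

false

Z IMPLIES X = true IMPLIES false = false
Z AND X = true AND false = false
NOT (Z AND X) = NOT false = true
X OR NOT (Z AND X) = false OR true = true
(Z IMPLIES X) IMPLIES (X OR NOT (Z AND X)) = false IMPLIES true = true
((Z IMPLIES X) IMPLIES (X OR NOT (Z AND X))) AND Z = true AND true = true
X OR Z = false OR true = true
X AND (X OR Z) = false AND true = false
Z IMPLIES (X AND (X OR Z)) = true IMPLIES false = false
(((Z IMPLIES X) IMPLIES (X OR NOT (Z AND X))) AND Z) OR (Z IMPLIES (X AND (X OR Z))) = true OR false = true
((((Z IMPLIES X) IMPLIES (X OR NOT (Z AND X))) AND Z) OR (Z IMPLIES (X AND (X OR Z)))) OR X = true OR false = true
X IMPLIES Z = false IMPLIES true = true
X IMPLIES (X IMPLIES Z) = false IMPLIES true = true
(((((Z IMPLIES X) IMPLIES (X OR NOT (Z AND X))) AND Z) OR (Z IMPLIES (X AND (X OR Z)))) OR X) IMPLIES (X IMPLIES (X IMPLIES Z)) = true IMPLIES true = true
X AND Z = false AND true = false
NOT (X AND Z) = NOT false = true
NOT NOT (X AND Z) = NOT true = false
((((((Z IMPLIES X) IMPLIES (X OR NOT (Z AND X))) AND Z) OR (Z IMPLIES (X AND (X OR Z)))) OR X) IMPLIES (X IMPLIES (X IMPLIES Z))) IMPLIES NOT NOT (X AND Z) = true IMPLIES false = false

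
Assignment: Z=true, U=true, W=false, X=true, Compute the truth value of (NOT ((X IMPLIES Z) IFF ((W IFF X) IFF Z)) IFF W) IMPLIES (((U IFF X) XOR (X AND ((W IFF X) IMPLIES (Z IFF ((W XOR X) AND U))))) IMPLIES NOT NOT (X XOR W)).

true

X IMPLIES Z = true IMPLIES true = true
W IFF X = false IFF true = false
(W IFF X) IFF Z = false IFF true = false
(X IMPLIES Z) IFF ((W IFF X) IFF Z) = true IFF false = false
NOT ((X IMPLIES Z) IFF ((W IFF X) IFF Z)) = NOT false = true
NOT ((X IMPLIES Z) IFF ((W IFF X) IFF Z)) IFF W = true IFF false = false
U IFF X = true IFF true = true
W IFF X = false IFF true = false
W XOR X = false XOR true = true
(W XOR X) AND U = true AND true = true
Z IFF ((W XOR X) AND U) = true IFF true = true
(W IFF X) IMPLIES (Z IFF ((W XOR X) AND U)) = false IMPLIES true = true
X AND ((W IFF X) IMPLIES (Z IFF ((W XOR X) AND U))) = true AND true = true
(U IFF X) XOR (X AND ((W IFF X) IMPLIES (Z IFF ((W XOR X) AND U)))) = true XOR true = false
X XOR W = true XOR false = true
NOT (X XOR W) = NOT true = false
NOT NOT (X XOR W) = NOT false = true
((U IFF X) XOR (X AND ((W IFF X) IMPLIES (Z IFF ((W XOR X) AND U))))) IMPLIES NOT NOT (X XOR W) = false IMPLIES true = true
(NOT ((X IMPLIES Z) IFF ((W IFF X) IFF Z)) IFF W) IMPLIES (((U IFF X) XOR (X AND ((W IFF X) IMPLIES (Z IFF ((W XOR X) AND U))))) IMPLIES NOT NOT (X XOR W)) = false IMPLIES true = true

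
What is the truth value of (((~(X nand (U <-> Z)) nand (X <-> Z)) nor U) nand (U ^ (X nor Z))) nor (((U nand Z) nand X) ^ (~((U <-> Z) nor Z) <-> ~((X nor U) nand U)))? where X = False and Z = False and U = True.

Substituting X=False, Z=False, U=True:
U <-> Z = True <-> False = False
X nand (U <-> Z) = False nand False = True
~(X nand (U <-> Z)) = ~True = False
X <-> Z = False <-> False = True
~(X nand (U <-> Z)) nand (X <-> Z) = False nand True = True
(~(X nand (U <-> Z)) nand (X <-> Z)) nor U = True nor True = False
X nor Z = False nor False = True
U ^ (X nor Z) = True ^ True = False
((~(X nand (U <-> Z)) nand (X <-> Z)) nor U) nand (U ^ (X nor Z)) = False nand False = True
U nand Z = True nand False = True
(U nand Z) nand X = True nand False = True
U <-> Z = True <-> False = False
(U <-> Z) nor Z = False nor False = True
~((U <-> Z) nor Z) = ~True = False
X nor U = False nor True = False
(X nor U) nand U = False nand True = True
~((X nor U) nand U) = ~True = False
~((U <-> Z) nor Z) <-> ~((X nor U) nand U) = False <-> False = True
((U nand Z) nand X) ^ (~((U <-> Z) nor Z) <-> ~((X nor U) nand U)) = True ^ True = False
(((~(X nand (U <-> Z)) nand (X <-> Z)) nor U) nand (U ^ (X nor Z))) nor (((U nand Z) nand X) ^ (~((U <-> Z) nor Z) <-> ~((X nor U) nand U))) = True nor False = False

False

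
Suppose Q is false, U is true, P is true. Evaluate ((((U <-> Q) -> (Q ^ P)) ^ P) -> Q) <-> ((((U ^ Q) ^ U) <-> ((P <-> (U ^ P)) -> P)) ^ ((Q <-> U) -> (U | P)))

Substituting Q=0, U=1, P=1:
U <-> Q = 1 <-> 0 = 0
Q ^ P = 0 ^ 1 = 1
(U <-> Q) -> (Q ^ P) = 0 -> 1 = 1
((U <-> Q) -> (Q ^ P)) ^ P = 1 ^ 1 = 0
(((U <-> Q) -> (Q ^ P)) ^ P) -> Q = 0 -> 0 = 1
U ^ Q = 1 ^ 0 = 1
(U ^ Q) ^ U = 1 ^ 1 = 0
U ^ P = 1 ^ 1 = 0
P <-> (U ^ P) = 1 <-> 0 = 0
(P <-> (U ^ P)) -> P = 0 -> 1 = 1
((U ^ Q) ^ U) <-> ((P <-> (U ^ P)) -> P) = 0 <-> 1 = 0
Q <-> U = 0 <-> 1 = 0
U | P = 1 | 1 = 1
(Q <-> U) -> (U | P) = 0 -> 1 = 1
(((U ^ Q) ^ U) <-> ((P <-> (U ^ P)) -> P)) ^ ((Q <-> U) -> (U | P)) = 0 ^ 1 = 1
((((U <-> Q) -> (Q ^ P)) ^ P) -> Q) <-> ((((U ^ Q) ^ U) <-> ((P <-> (U ^ P)) -> P)) ^ ((Q <-> U) -> (U | P))) = 1 <-> 1 = 1

1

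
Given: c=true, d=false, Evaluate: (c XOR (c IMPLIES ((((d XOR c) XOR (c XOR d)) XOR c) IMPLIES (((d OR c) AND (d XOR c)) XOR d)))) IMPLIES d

d XOR c = false XOR true = true
c XOR d = true XOR false = true
(d XOR c) XOR (c XOR d) = true XOR true = false
((d XOR c) XOR (c XOR d)) XOR c = false XOR true = true
d OR c = false OR true = true
d XOR c = false XOR true = true
(d OR c) AND (d XOR c) = true AND true = true
((d OR c) AND (d XOR c)) XOR d = true XOR false = true
(((d XOR c) XOR (c XOR d)) XOR c) IMPLIES (((d OR c) AND (d XOR c)) XOR d) = true IMPLIES true = true
c IMPLIES ((((d XOR c) XOR (c XOR d)) XOR c) IMPLIES (((d OR c) AND (d XOR c)) XOR d)) = true IMPLIES true = true
c XOR (c IMPLIES ((((d XOR c) XOR (c XOR d)) XOR c) IMPLIES (((d OR c) AND (d XOR c)) XOR d))) = true XOR true = false
(c XOR (c IMPLIES ((((d XOR c) XOR (c XOR d)) XOR c) IMPLIES (((d OR c) AND (d XOR c)) XOR d)))) IMPLIES d = false IMPLIES false = true

true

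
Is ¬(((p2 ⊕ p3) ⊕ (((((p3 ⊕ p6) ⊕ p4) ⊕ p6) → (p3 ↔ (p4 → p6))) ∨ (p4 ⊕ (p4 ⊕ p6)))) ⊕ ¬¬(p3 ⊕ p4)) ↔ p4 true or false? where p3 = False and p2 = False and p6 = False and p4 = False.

True

Substituting p3=False, p2=False, p6=False, p4=False:
p2 ⊕ p3 = False ⊕ False = False
p3 ⊕ p6 = False ⊕ False = False
(p3 ⊕ p6) ⊕ p4 = False ⊕ False = False
((p3 ⊕ p6) ⊕ p4) ⊕ p6 = False ⊕ False = False
p4 → p6 = False → False = True
p3 ↔ (p4 → p6) = False ↔ True = False
(((p3 ⊕ p6) ⊕ p4) ⊕ p6) → (p3 ↔ (p4 → p6)) = False → False = True
p4 ⊕ p6 = False ⊕ False = False
p4 ⊕ (p4 ⊕ p6) = False ⊕ False = False
((((p3 ⊕ p6) ⊕ p4) ⊕ p6) → (p3 ↔ (p4 → p6))) ∨ (p4 ⊕ (p4 ⊕ p6)) = True ∨ False = True
(p2 ⊕ p3) ⊕ (((((p3 ⊕ p6) ⊕ p4) ⊕ p6) → (p3 ↔ (p4 → p6))) ∨ (p4 ⊕ (p4 ⊕ p6))) = False ⊕ True = True
p3 ⊕ p4 = False ⊕ False = False
¬(p3 ⊕ p4) = ¬False = True
¬¬(p3 ⊕ p4) = ¬True = False
((p2 ⊕ p3) ⊕ (((((p3 ⊕ p6) ⊕ p4) ⊕ p6) → (p3 ↔ (p4 → p6))) ∨ (p4 ⊕ (p4 ⊕ p6)))) ⊕ ¬¬(p3 ⊕ p4) = True ⊕ False = True
¬(((p2 ⊕ p3) ⊕ (((((p3 ⊕ p6) ⊕ p4) ⊕ p6) → (p3 ↔ (p4 → p6))) ∨ (p4 ⊕ (p4 ⊕ p6)))) ⊕ ¬¬(p3 ⊕ p4)) = ¬True = False
¬(((p2 ⊕ p3) ⊕ (((((p3 ⊕ p6) ⊕ p4) ⊕ p6) → (p3 ↔ (p4 → p6))) ∨ (p4 ⊕ (p4 ⊕ p6)))) ⊕ ¬¬(p3 ⊕ p4)) ↔ p4 = False ↔ False = True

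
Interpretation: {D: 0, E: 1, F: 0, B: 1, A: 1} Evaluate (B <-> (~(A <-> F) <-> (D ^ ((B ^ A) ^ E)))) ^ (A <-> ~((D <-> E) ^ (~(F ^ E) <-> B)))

Substituting D=0, E=1, F=0, B=1, A=1:
A <-> F = 1 <-> 0 = 0
~(A <-> F) = ~0 = 1
B ^ A = 1 ^ 1 = 0
(B ^ A) ^ E = 0 ^ 1 = 1
D ^ ((B ^ A) ^ E) = 0 ^ 1 = 1
~(A <-> F) <-> (D ^ ((B ^ A) ^ E)) = 1 <-> 1 = 1
B <-> (~(A <-> F) <-> (D ^ ((B ^ A) ^ E))) = 1 <-> 1 = 1
D <-> E = 0 <-> 1 = 0
F ^ E = 0 ^ 1 = 1
~(F ^ E) = ~1 = 0
~(F ^ E) <-> B = 0 <-> 1 = 0
(D <-> E) ^ (~(F ^ E) <-> B) = 0 ^ 0 = 0
~((D <-> E) ^ (~(F ^ E) <-> B)) = ~0 = 1
A <-> ~((D <-> E) ^ (~(F ^ E) <-> B)) = 1 <-> 1 = 1
(B <-> (~(A <-> F) <-> (D ^ ((B ^ A) ^ E)))) ^ (A <-> ~((D <-> E) ^ (~(F ^ E) <-> B))) = 1 ^ 1 = 0

0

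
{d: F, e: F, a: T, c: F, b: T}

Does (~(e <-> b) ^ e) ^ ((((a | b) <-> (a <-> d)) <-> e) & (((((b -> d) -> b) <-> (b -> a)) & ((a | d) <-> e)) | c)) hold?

Substituting d=F, e=F, a=T, c=F, b=T:
e <-> b = F <-> T = F
~(e <-> b) = ~F = T
~(e <-> b) ^ e = T ^ F = T
a | b = T | T = T
a <-> d = T <-> F = F
(a | b) <-> (a <-> d) = T <-> F = F
((a | b) <-> (a <-> d)) <-> e = F <-> F = T
b -> d = T -> F = F
(b -> d) -> b = F -> T = T
b -> a = T -> T = T
((b -> d) -> b) <-> (b -> a) = T <-> T = T
a | d = T | F = T
(a | d) <-> e = T <-> F = F
(((b -> d) -> b) <-> (b -> a)) & ((a | d) <-> e) = T & F = F
((((b -> d) -> b) <-> (b -> a)) & ((a | d) <-> e)) | c = F | F = F
(((a | b) <-> (a <-> d)) <-> e) & (((((b -> d) -> b) <-> (b -> a)) & ((a | d) <-> e)) | c) = T & F = F
(~(e <-> b) ^ e) ^ ((((a | b) <-> (a <-> d)) <-> e) & (((((b -> d) -> b) <-> (b -> a)) & ((a | d) <-> e)) | c)) = T ^ F = T

T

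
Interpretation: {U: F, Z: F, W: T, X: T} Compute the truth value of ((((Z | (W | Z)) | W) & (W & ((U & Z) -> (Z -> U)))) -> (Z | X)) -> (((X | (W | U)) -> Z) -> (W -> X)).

W | Z = T | F = T
Z | (W | Z) = F | T = T
(Z | (W | Z)) | W = T | T = T
U & Z = F & F = F
Z -> U = F -> F = T
(U & Z) -> (Z -> U) = F -> T = T
W & ((U & Z) -> (Z -> U)) = T & T = T
((Z | (W | Z)) | W) & (W & ((U & Z) -> (Z -> U))) = T & T = T
Z | X = F | T = T
(((Z | (W | Z)) | W) & (W & ((U & Z) -> (Z -> U)))) -> (Z | X) = T -> T = T
W | U = T | F = T
X | (W | U) = T | T = T
(X | (W | U)) -> Z = T -> F = F
W -> X = T -> T = T
((X | (W | U)) -> Z) -> (W -> X) = F -> T = T
((((Z | (W | Z)) | W) & (W & ((U & Z) -> (Z -> U)))) -> (Z | X)) -> (((X | (W | U)) -> Z) -> (W -> X)) = T -> T = T

T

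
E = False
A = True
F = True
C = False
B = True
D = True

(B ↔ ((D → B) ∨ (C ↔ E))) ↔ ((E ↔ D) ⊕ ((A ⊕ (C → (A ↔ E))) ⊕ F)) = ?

True

Substituting E=False, A=True, F=True, C=False, B=True, D=True:
D → B = True → True = True
C ↔ E = False ↔ False = True
(D → B) ∨ (C ↔ E) = True ∨ True = True
B ↔ ((D → B) ∨ (C ↔ E)) = True ↔ True = True
E ↔ D = False ↔ True = False
A ↔ E = True ↔ False = False
C → (A ↔ E) = False → False = True
A ⊕ (C → (A ↔ E)) = True ⊕ True = False
(A ⊕ (C → (A ↔ E))) ⊕ F = False ⊕ True = True
(E ↔ D) ⊕ ((A ⊕ (C → (A ↔ E))) ⊕ F) = False ⊕ True = True
(B ↔ ((D → B) ∨ (C ↔ E))) ↔ ((E ↔ D) ⊕ ((A ⊕ (C → (A ↔ E))) ⊕ F)) = True ↔ True = True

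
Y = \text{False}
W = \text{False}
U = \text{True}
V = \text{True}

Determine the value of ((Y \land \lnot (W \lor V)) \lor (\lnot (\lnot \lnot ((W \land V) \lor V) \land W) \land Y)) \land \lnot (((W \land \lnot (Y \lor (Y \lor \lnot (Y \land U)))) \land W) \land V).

W \lor V = \text{False} \lor \text{True} = \text{True}
\lnot (W \lor V) = \lnot \text{True} = \text{False}
Y \land \lnot (W \lor V) = \text{False} \land \text{False} = \text{False}
W \land V = \text{False} \land \text{True} = \text{False}
(W \land V) \lor V = \text{False} \lor \text{True} = \text{True}
\lnot ((W \land V) \lor V) = \lnot \text{True} = \text{False}
\lnot \lnot ((W \land V) \lor V) = \lnot \text{False} = \text{True}
\lnot \lnot ((W \land V) \lor V) \land W = \text{True} \land \text{False} = \text{False}
\lnot (\lnot \lnot ((W \land V) \lor V) \land W) = \lnot \text{False} = \text{True}
\lnot (\lnot \lnot ((W \land V) \lor V) \land W) \land Y = \text{True} \land \text{False} = \text{False}
(Y \land \lnot (W \lor V)) \lor (\lnot (\lnot \lnot ((W \land V) \lor V) \land W) \land Y) = \text{False} \lor \text{False} = \text{False}
Y \land U = \text{False} \land \text{True} = \text{False}
\lnot (Y \land U) = \lnot \text{False} = \text{True}
Y \lor \lnot (Y \land U) = \text{False} \lor \text{True} = \text{True}
Y \lor (Y \lor \lnot (Y \land U)) = \text{False} \lor \text{True} = \text{True}
\lnot (Y \lor (Y \lor \lnot (Y \land U))) = \lnot \text{True} = \text{False}
W \land \lnot (Y \lor (Y \lor \lnot (Y \land U))) = \text{False} \land \text{False} = \text{False}
(W \land \lnot (Y \lor (Y \lor \lnot (Y \land U)))) \land W = \text{False} \land \text{False} = \text{False}
((W \land \lnot (Y \lor (Y \lor \lnot (Y \land U)))) \land W) \land V = \text{False} \land \text{True} = \text{False}
\lnot (((W \land \lnot (Y \lor (Y \lor \lnot (Y \land U)))) \land W) \land V) = \lnot \text{False} = \text{True}
((Y \land \lnot (W \lor V)) \lor (\lnot (\lnot \lnot ((W \land V) \lor V) \land W) \land Y)) \land \lnot (((W \land \lnot (Y \lor (Y \lor \lnot (Y \land U)))) \land W) \land V) = \text{False} \land \text{True} = \text{False}

\text{False}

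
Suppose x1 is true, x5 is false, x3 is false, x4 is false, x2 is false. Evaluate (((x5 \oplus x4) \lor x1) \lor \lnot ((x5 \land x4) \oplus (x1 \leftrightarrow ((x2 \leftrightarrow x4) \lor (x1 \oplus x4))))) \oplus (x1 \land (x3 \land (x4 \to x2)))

x5 \oplus x4 = \text{False} \oplus \text{False} = \text{False}
(x5 \oplus x4) \lor x1 = \text{False} \lor \text{True} = \text{True}
x5 \land x4 = \text{False} \land \text{False} = \text{False}
x2 \leftrightarrow x4 = \text{False} \leftrightarrow \text{False} = \text{True}
x1 \oplus x4 = \text{True} \oplus \text{False} = \text{True}
(x2 \leftrightarrow x4) \lor (x1 \oplus x4) = \text{True} \lor \text{True} = \text{True}
x1 \leftrightarrow ((x2 \leftrightarrow x4) \lor (x1 \oplus x4)) = \text{True} \leftrightarrow \text{True} = \text{True}
(x5 \land x4) \oplus (x1 \leftrightarrow ((x2 \leftrightarrow x4) \lor (x1 \oplus x4))) = \text{False} \oplus \text{True} = \text{True}
\lnot ((x5 \land x4) \oplus (x1 \leftrightarrow ((x2 \leftrightarrow x4) \lor (x1 \oplus x4)))) = \lnot \text{True} = \text{False}
((x5 \oplus x4) \lor x1) \lor \lnot ((x5 \land x4) \oplus (x1 \leftrightarrow ((x2 \leftrightarrow x4) \lor (x1 \oplus x4)))) = \text{True} \lor \text{False} = \text{True}
x4 \to x2 = \text{False} \to \text{False} = \text{True}
x3 \land (x4 \to x2) = \text{False} \land \text{True} = \text{False}
x1 \land (x3 \land (x4 \to x2)) = \text{True} \land \text{False} = \text{False}
(((x5 \oplus x4) \lor x1) \lor \lnot ((x5 \land x4) \oplus (x1 \leftrightarrow ((x2 \leftrightarrow x4) \lor (x1 \oplus x4))))) \oplus (x1 \land (x3 \land (x4 \to x2))) = \text{True} \oplus \text{False} = \text{True}

\text{True}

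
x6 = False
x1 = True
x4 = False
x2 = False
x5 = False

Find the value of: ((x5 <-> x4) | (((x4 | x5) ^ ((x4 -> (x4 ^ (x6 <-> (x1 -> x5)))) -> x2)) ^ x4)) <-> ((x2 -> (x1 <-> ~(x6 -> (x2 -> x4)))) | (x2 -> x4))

x5 <-> x4 = False <-> False = True
x4 | x5 = False | False = False
x1 -> x5 = True -> False = False
x6 <-> (x1 -> x5) = False <-> False = True
x4 ^ (x6 <-> (x1 -> x5)) = False ^ True = True
x4 -> (x4 ^ (x6 <-> (x1 -> x5))) = False -> True = True
(x4 -> (x4 ^ (x6 <-> (x1 -> x5)))) -> x2 = True -> False = False
(x4 | x5) ^ ((x4 -> (x4 ^ (x6 <-> (x1 -> x5)))) -> x2) = False ^ False = False
((x4 | x5) ^ ((x4 -> (x4 ^ (x6 <-> (x1 -> x5)))) -> x2)) ^ x4 = False ^ False = False
(x5 <-> x4) | (((x4 | x5) ^ ((x4 -> (x4 ^ (x6 <-> (x1 -> x5)))) -> x2)) ^ x4) = True | False = True
x2 -> x4 = False -> False = True
x6 -> (x2 -> x4) = False -> True = True
~(x6 -> (x2 -> x4)) = ~True = False
x1 <-> ~(x6 -> (x2 -> x4)) = True <-> False = False
x2 -> (x1 <-> ~(x6 -> (x2 -> x4))) = False -> False = True
x2 -> x4 = False -> False = True
(x2 -> (x1 <-> ~(x6 -> (x2 -> x4)))) | (x2 -> x4) = True | True = True
((x5 <-> x4) | (((x4 | x5) ^ ((x4 -> (x4 ^ (x6 <-> (x1 -> x5)))) -> x2)) ^ x4)) <-> ((x2 -> (x1 <-> ~(x6 -> (x2 -> x4)))) | (x2 -> x4)) = True <-> True = True

True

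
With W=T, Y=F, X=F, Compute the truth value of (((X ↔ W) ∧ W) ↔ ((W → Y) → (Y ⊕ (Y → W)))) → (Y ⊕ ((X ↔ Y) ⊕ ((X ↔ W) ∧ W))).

Substituting W=T, Y=F, X=F:
X ↔ W = F ↔ T = F
(X ↔ W) ∧ W = F ∧ T = F
W → Y = T → F = F
Y → W = F → T = T
Y ⊕ (Y → W) = F ⊕ T = T
(W → Y) → (Y ⊕ (Y → W)) = F → T = T
((X ↔ W) ∧ W) ↔ ((W → Y) → (Y ⊕ (Y → W))) = F ↔ T = F
X ↔ Y = F ↔ F = T
X ↔ W = F ↔ T = F
(X ↔ W) ∧ W = F ∧ T = F
(X ↔ Y) ⊕ ((X ↔ W) ∧ W) = T ⊕ F = T
Y ⊕ ((X ↔ Y) ⊕ ((X ↔ W) ∧ W)) = F ⊕ T = T
(((X ↔ W) ∧ W) ↔ ((W → Y) → (Y ⊕ (Y → W)))) → (Y ⊕ ((X ↔ Y) ⊕ ((X ↔ W) ∧ W))) = F → T = T

T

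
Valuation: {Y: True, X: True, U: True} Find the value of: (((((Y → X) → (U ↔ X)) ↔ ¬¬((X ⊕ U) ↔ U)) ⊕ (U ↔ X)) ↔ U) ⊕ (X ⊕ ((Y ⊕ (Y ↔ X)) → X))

True

Substituting Y=True, X=True, U=True:
Y → X = True → True = True
U ↔ X = True ↔ True = True
(Y → X) → (U ↔ X) = True → True = True
X ⊕ U = True ⊕ True = False
(X ⊕ U) ↔ U = False ↔ True = False
¬((X ⊕ U) ↔ U) = ¬False = True
¬¬((X ⊕ U) ↔ U) = ¬True = False
((Y → X) → (U ↔ X)) ↔ ¬¬((X ⊕ U) ↔ U) = True ↔ False = False
U ↔ X = True ↔ True = True
(((Y → X) → (U ↔ X)) ↔ ¬¬((X ⊕ U) ↔ U)) ⊕ (U ↔ X) = False ⊕ True = True
((((Y → X) → (U ↔ X)) ↔ ¬¬((X ⊕ U) ↔ U)) ⊕ (U ↔ X)) ↔ U = True ↔ True = True
Y ↔ X = True ↔ True = True
Y ⊕ (Y ↔ X) = True ⊕ True = False
(Y ⊕ (Y ↔ X)) → X = False → True = True
X ⊕ ((Y ⊕ (Y ↔ X)) → X) = True ⊕ True = False
(((((Y → X) → (U ↔ X)) ↔ ¬¬((X ⊕ U) ↔ U)) ⊕ (U ↔ X)) ↔ U) ⊕ (X ⊕ ((Y ⊕ (Y ↔ X)) → X)) = True ⊕ False = True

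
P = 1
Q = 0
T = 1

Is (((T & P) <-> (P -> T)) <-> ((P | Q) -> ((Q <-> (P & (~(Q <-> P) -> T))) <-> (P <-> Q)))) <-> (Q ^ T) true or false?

1

T & P = 1 & 1 = 1
P -> T = 1 -> 1 = 1
(T & P) <-> (P -> T) = 1 <-> 1 = 1
P | Q = 1 | 0 = 1
Q <-> P = 0 <-> 1 = 0
~(Q <-> P) = ~0 = 1
~(Q <-> P) -> T = 1 -> 1 = 1
P & (~(Q <-> P) -> T) = 1 & 1 = 1
Q <-> (P & (~(Q <-> P) -> T)) = 0 <-> 1 = 0
P <-> Q = 1 <-> 0 = 0
(Q <-> (P & (~(Q <-> P) -> T))) <-> (P <-> Q) = 0 <-> 0 = 1
(P | Q) -> ((Q <-> (P & (~(Q <-> P) -> T))) <-> (P <-> Q)) = 1 -> 1 = 1
((T & P) <-> (P -> T)) <-> ((P | Q) -> ((Q <-> (P & (~(Q <-> P) -> T))) <-> (P <-> Q))) = 1 <-> 1 = 1
Q ^ T = 0 ^ 1 = 1
(((T & P) <-> (P -> T)) <-> ((P | Q) -> ((Q <-> (P & (~(Q <-> P) -> T))) <-> (P <-> Q)))) <-> (Q ^ T) = 1 <-> 1 = 1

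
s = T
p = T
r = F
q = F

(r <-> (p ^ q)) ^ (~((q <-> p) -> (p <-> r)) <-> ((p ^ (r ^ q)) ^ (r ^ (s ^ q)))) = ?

Substituting s=T, p=T, r=F, q=F:
p ^ q = T ^ F = T
r <-> (p ^ q) = F <-> T = F
q <-> p = F <-> T = F
p <-> r = T <-> F = F
(q <-> p) -> (p <-> r) = F -> F = T
~((q <-> p) -> (p <-> r)) = ~T = F
r ^ q = F ^ F = F
p ^ (r ^ q) = T ^ F = T
s ^ q = T ^ F = T
r ^ (s ^ q) = F ^ T = T
(p ^ (r ^ q)) ^ (r ^ (s ^ q)) = T ^ T = F
~((q <-> p) -> (p <-> r)) <-> ((p ^ (r ^ q)) ^ (r ^ (s ^ q))) = F <-> F = T
(r <-> (p ^ q)) ^ (~((q <-> p) -> (p <-> r)) <-> ((p ^ (r ^ q)) ^ (r ^ (s ^ q)))) = F ^ T = T

T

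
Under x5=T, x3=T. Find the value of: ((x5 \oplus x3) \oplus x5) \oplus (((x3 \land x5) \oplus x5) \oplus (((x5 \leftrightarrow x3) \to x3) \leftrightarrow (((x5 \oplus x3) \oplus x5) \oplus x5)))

T

Substituting x5=T, x3=T:
x5 \oplus x3 = T \oplus T = F
(x5 \oplus x3) \oplus x5 = F \oplus T = T
x3 \land x5 = T \land T = T
(x3 \land x5) \oplus x5 = T \oplus T = F
x5 \leftrightarrow x3 = T \leftrightarrow T = T
(x5 \leftrightarrow x3) \to x3 = T \to T = T
x5 \oplus x3 = T \oplus T = F
(x5 \oplus x3) \oplus x5 = F \oplus T = T
((x5 \oplus x3) \oplus x5) \oplus x5 = T \oplus T = F
((x5 \leftrightarrow x3) \to x3) \leftrightarrow (((x5 \oplus x3) \oplus x5) \oplus x5) = T \leftrightarrow F = F
((x3 \land x5) \oplus x5) \oplus (((x5 \leftrightarrow x3) \to x3) \leftrightarrow (((x5 \oplus x3) \oplus x5) \oplus x5)) = F \oplus F = F
((x5 \oplus x3) \oplus x5) \oplus (((x3 \land x5) \oplus x5) \oplus (((x5 \leftrightarrow x3) \to x3) \leftrightarrow (((x5 \oplus x3) \oplus x5) \oplus x5))) = T \oplus F = T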